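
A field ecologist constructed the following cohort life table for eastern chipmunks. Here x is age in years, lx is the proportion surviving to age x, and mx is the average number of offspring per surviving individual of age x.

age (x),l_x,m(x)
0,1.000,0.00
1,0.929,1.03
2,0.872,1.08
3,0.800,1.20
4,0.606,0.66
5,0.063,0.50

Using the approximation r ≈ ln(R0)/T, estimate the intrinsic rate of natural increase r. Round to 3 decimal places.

0.524

R0 = Σ lx·mx = 0 + 0.95687 + 0.94176 + 0.96 + 0.39996 + 0.0315 = 3.29009
Σ x·lx·mx = 7.47773; T = 7.47773/3.29009 = 2.2728…
r ≈ ln(R0)/T = ln(3.29009)/2.2728… = 0.52398… → 0.524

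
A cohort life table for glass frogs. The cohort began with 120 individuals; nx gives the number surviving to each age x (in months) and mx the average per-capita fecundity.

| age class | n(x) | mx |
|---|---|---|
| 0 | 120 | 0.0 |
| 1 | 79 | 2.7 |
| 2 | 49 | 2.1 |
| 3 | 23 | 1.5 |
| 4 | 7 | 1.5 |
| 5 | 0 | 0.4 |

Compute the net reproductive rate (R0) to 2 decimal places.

3.01

lx = nx/n0 = nx/120: 1, 0.65833…, 0.40833…, 0.19167…, 0.05833…, 0
lx·mx by age: 0, 1.7775…, 0.8575…, 0.2875…, 0.0875…, 0
R0 = Σ lx·mx = 3.01… → 3.01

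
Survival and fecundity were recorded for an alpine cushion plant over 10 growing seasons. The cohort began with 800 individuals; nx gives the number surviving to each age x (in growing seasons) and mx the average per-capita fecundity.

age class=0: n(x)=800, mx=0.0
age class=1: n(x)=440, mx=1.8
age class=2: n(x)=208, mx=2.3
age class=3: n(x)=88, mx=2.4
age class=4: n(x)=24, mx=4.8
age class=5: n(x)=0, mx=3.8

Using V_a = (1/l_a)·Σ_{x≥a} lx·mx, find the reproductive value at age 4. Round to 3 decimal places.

lx = nx/n0 = nx/800: 1, 0.55, 0.26, 0.11, 0.03, 0
lx·mx for x ≥ 4: 0.144, 0 → sum = 0.144
V_4 = 0.144 / l_4 = 0.144 / 0.03 = 4.8 → 4.800

4.800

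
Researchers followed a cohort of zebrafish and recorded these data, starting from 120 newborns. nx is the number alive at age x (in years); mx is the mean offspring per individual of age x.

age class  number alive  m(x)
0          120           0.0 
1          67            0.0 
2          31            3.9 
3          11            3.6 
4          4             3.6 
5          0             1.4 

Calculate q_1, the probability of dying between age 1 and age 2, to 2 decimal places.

lx = nx/n0 = nx/120: 1, 0.55833…, 0.25833…, 0.09167…, 0.03333…, 0
q_1 = (l_1 − l_2) / l_1 = (0.558333… − 0.258333…) / 0.558333…
     = 0.3… / 0.558333… = 0.537313… → 0.54

0.54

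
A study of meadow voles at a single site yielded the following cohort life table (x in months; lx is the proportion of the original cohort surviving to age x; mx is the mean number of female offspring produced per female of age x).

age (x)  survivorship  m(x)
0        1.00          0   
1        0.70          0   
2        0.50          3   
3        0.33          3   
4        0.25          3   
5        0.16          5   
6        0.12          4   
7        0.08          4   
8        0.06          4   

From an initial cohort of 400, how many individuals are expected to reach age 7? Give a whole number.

Expected survivors = N0 · l_7 = 400 × 0.08 = 32 → 32

32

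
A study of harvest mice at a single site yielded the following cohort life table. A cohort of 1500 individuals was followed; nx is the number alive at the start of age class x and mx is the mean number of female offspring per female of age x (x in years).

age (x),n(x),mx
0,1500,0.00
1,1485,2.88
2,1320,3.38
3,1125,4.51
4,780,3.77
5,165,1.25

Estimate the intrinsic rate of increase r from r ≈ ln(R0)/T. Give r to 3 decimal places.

lx = nx/n0 = nx/1500: 1, 0.99, 0.88, 0.75, 0.52, 0.11
R0 = Σ lx·mx = 0 + 2.8512 + 2.9744 + 3.3825 + 1.9604 + 0.1375 = 11.306
Σ x·lx·mx = 27.4766; T = 27.4766/11.306 = 2.43027…
r ≈ ln(R0)/T = ln(11.306)/2.43027… = 0.99797… → 0.998

0.998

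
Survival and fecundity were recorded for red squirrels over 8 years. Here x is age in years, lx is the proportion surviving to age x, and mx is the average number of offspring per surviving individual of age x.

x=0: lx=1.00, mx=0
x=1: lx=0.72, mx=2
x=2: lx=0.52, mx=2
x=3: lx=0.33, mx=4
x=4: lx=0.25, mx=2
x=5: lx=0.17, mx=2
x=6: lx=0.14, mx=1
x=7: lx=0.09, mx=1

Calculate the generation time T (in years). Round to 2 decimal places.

lx·mx: 0, 1.44, 1.04, 1.32, 0.5, 0.34, 0.14, 0.09 → R0 = 4.87
x·lx·mx: 0, 1.44, 2.08, 3.96, 2, 1.7, 0.84, 0.63 → Σ = 12.65
T = 12.65 / 4.87 = 2.597536… → 2.60

2.60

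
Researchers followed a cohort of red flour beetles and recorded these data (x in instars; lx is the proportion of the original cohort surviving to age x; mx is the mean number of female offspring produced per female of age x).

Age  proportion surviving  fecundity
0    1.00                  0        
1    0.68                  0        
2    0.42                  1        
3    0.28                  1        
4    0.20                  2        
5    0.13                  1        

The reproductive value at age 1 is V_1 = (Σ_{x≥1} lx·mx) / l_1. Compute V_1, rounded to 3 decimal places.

lx·mx for x ≥ 1: 0, 0.42, 0.28, 0.4, 0.13 → sum = 1.23
V_1 = 1.23 / l_1 = 1.23 / 0.68 = 1.808824… → 1.809

1.809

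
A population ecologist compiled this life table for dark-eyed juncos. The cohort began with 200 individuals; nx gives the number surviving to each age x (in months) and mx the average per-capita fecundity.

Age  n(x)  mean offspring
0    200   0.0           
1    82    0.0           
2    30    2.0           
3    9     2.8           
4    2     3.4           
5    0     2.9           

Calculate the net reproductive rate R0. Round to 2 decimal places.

0.46

lx = nx/n0 = nx/200: 1, 0.41, 0.15, 0.045, 0.01, 0
lx·mx by age: 0, 0, 0.3, 0.126, 0.034, 0
R0 = Σ lx·mx = 0.46 → 0.46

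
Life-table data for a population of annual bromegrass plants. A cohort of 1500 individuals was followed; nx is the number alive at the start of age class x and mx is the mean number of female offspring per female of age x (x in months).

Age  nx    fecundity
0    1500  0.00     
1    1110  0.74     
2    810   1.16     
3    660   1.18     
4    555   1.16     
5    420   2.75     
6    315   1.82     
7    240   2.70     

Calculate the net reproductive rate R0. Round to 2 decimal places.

lx = nx/n0 = nx/1500: 1, 0.74, 0.54, 0.44, 0.37, 0.28, 0.21, 0.16
lx·mx by age: 0, 0.5476, 0.6264, 0.5192, 0.4292, 0.77, 0.3822, 0.432
R0 = Σ lx·mx = 3.7066 → 3.71

3.71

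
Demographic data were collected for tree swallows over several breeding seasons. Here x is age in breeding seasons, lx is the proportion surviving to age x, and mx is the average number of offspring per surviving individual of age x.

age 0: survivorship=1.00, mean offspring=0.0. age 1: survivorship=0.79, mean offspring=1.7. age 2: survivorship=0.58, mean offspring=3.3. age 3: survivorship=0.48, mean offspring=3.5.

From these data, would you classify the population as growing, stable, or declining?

growing

R0 = Σ lx·mx = 0 + 1.343 + 1.914 + 1.68 = 4.937
R0 > 1, so the population is growing.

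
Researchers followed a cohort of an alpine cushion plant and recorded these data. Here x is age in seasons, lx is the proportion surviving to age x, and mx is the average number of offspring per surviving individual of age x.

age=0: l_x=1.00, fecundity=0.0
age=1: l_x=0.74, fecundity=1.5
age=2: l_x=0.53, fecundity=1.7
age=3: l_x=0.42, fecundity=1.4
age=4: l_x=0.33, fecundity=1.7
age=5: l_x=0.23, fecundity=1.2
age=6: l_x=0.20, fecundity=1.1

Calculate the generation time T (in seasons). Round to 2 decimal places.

2.63

lx·mx: 0, 1.11, 0.901, 0.588, 0.561, 0.276, 0.22 → R0 = 3.656
x·lx·mx: 0, 1.11, 1.802, 1.764, 2.244, 1.38, 1.32 → Σ = 9.62
T = 9.62 / 3.656 = 2.631291… → 2.63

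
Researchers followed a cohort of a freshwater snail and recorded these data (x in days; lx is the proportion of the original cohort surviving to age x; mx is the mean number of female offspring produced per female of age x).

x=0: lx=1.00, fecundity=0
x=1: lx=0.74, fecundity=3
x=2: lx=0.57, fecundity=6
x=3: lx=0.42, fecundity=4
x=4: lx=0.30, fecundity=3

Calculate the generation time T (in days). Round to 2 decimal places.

2.15

lx·mx: 0, 2.22, 3.42, 1.68, 0.9 → R0 = 8.22
x·lx·mx: 0, 2.22, 6.84, 5.04, 3.6 → Σ = 17.7
T = 17.7 / 8.22 = 2.153285… → 2.15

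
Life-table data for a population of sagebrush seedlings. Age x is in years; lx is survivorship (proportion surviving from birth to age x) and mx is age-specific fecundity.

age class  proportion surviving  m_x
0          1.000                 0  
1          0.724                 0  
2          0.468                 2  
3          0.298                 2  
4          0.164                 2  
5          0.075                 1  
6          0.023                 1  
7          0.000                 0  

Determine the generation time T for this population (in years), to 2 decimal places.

lx·mx: 0, 0, 0.936, 0.596, 0.328, 0.075, 0.023, 0 → R0 = 1.958
x·lx·mx: 0, 0, 1.872, 1.788, 1.312, 0.375, 0.138, 0 → Σ = 5.485
T = 5.485 / 1.958 = 2.801328… → 2.80

2.80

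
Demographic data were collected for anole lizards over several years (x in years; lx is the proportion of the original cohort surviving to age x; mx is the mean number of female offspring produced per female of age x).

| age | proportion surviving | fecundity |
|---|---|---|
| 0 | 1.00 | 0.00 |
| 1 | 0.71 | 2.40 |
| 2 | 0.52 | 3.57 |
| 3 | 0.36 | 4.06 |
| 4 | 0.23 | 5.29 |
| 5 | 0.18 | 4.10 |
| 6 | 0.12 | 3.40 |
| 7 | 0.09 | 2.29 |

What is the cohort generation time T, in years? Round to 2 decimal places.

2.93

lx·mx: 0, 1.704, 1.8564, 1.4616, 1.2167, 0.738, 0.408, 0.2061 → R0 = 7.5908
x·lx·mx: 0, 1.704, 3.7128, 4.3848, 4.8668, 3.69, 2.448, 1.4427 → Σ = 22.2491
T = 22.2491 / 7.5908 = 2.931061… → 2.93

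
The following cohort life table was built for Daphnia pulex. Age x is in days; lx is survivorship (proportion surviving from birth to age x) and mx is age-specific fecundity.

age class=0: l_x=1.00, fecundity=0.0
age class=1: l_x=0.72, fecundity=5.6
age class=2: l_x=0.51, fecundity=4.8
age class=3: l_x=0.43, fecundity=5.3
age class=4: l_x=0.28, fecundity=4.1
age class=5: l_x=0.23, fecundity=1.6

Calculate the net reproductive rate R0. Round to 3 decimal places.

10.275

lx·mx by age: 0, 4.032, 2.448, 2.279, 1.148, 0.368
R0 = Σ lx·mx = 10.275 → 10.275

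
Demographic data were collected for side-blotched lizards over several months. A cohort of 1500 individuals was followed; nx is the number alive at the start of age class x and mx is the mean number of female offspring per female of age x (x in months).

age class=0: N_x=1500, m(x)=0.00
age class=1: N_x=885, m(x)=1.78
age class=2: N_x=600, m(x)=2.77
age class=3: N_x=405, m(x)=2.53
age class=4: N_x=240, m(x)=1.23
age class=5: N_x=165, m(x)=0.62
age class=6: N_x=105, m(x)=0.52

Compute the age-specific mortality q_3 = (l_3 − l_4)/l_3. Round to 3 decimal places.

lx = nx/n0 = nx/1500: 1, 0.59, 0.4, 0.27, 0.16, 0.11, 0.07
q_3 = (l_3 − l_4) / l_3 = (0.27 − 0.16) / 0.27
     = 0.11 / 0.27 = 0.407407… → 0.407

0.407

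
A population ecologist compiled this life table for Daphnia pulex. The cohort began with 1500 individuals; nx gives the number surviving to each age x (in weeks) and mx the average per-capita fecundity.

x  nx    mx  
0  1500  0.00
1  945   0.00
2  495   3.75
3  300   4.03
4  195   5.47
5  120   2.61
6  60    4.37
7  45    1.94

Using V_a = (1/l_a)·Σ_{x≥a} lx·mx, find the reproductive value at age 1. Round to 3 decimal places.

lx = nx/n0 = nx/1500: 1, 0.63, 0.33, 0.2, 0.13, 0.08, 0.04, 0.03
lx·mx for x ≥ 1: 0, 1.2375, 0.806, 0.7111, 0.2088, 0.1748, 0.0582 → sum = 3.1964
V_1 = 3.1964 / l_1 = 3.1964 / 0.63 = 5.073651… → 5.074

5.074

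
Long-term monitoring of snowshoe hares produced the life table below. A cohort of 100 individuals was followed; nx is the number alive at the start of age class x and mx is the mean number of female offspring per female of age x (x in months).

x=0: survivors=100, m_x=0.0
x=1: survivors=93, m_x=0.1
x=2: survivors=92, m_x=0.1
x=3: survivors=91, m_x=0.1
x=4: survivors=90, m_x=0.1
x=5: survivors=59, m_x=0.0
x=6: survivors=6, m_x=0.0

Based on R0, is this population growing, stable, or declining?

declining

lx = nx/n0 = nx/100: 1, 0.93, 0.92, 0.91, 0.9, 0.59, 0.06
R0 = Σ lx·mx = 0 + 0.093 + 0.092 + 0.091 + 0.09 + 0 + 0 = 0.366
R0 < 1, so the population is declining.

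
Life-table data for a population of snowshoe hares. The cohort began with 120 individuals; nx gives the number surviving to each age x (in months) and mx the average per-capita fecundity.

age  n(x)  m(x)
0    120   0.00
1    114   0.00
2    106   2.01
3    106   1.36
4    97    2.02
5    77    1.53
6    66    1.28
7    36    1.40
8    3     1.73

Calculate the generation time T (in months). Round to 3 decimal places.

3.862

lx = nx/n0 = nx/120: 1, 0.95, 0.88333…, 0.88333…, 0.80833…, 0.64167…, 0.55, 0.3, 0.025
lx·mx: 0, 0, 1.7755…, 1.201333…, 1.632833…, 0.98175…, 0.704, 0.42, 0.04325 → R0 = 6.758667…
x·lx·mx: 0, 0, 3.551…, 3.604…, 6.531333…, 4.90875…, 4.224, 2.94, 0.346 → Σ = 26.105083…
T = 26.105083… / 6.758667… = 3.862461… → 3.862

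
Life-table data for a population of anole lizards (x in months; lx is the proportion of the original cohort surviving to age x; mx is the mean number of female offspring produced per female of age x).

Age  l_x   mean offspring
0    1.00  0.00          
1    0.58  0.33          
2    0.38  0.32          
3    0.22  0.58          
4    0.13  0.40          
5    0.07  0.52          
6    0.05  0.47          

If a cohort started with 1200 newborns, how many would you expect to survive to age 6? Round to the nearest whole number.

Expected survivors = N0 · l_6 = 1200 × 0.05 = 60 → 60

60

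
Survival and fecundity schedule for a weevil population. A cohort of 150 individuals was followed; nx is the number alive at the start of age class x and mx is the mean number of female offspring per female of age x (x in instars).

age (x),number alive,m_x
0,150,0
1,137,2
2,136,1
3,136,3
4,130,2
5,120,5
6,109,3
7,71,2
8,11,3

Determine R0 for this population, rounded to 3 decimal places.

lx = nx/n0 = nx/150: 1, 0.91333…, 0.90667…, 0.90667…, 0.86667…, 0.8, 0.72667…, 0.47333…, 0.07333…
lx·mx by age: 0, 1.826667…, 0.906667…, 2.72…, 1.733333…, 4, 2.18…, 0.946667…, 0.22…
R0 = Σ lx·mx = 14.533333… → 14.533

14.533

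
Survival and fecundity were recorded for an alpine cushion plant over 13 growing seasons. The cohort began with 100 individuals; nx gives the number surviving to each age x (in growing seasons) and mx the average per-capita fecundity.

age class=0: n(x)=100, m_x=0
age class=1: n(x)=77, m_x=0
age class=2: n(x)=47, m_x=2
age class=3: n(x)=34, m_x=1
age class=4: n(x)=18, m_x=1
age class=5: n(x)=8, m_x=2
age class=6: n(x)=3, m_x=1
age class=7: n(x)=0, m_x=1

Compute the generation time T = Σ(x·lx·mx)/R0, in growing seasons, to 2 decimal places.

2.79

lx = nx/n0 = nx/100: 1, 0.77, 0.47, 0.34, 0.18, 0.08, 0.03, 0
lx·mx: 0, 0, 0.94, 0.34, 0.18, 0.16, 0.03, 0 → R0 = 1.65
x·lx·mx: 0, 0, 1.88, 1.02, 0.72, 0.8, 0.18, 0 → Σ = 4.6
T = 4.6 / 1.65 = 2.787879… → 2.79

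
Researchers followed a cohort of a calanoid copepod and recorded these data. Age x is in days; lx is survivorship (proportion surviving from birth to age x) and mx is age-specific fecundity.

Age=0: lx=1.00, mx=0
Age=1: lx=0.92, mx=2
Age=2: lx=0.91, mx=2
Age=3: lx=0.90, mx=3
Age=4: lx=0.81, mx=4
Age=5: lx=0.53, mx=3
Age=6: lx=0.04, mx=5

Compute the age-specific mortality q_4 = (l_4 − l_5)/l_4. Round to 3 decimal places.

q_4 = (l_4 − l_5) / l_4 = (0.81 − 0.53) / 0.81
     = 0.28 / 0.81 = 0.345679… → 0.346

0.346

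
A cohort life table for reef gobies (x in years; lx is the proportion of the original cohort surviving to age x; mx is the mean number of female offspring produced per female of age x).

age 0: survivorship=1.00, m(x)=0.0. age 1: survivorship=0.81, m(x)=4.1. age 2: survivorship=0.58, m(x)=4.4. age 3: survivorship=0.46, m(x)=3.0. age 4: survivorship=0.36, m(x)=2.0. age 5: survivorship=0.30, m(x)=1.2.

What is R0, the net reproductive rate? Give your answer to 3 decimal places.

8.333

lx·mx by age: 0, 3.321, 2.552, 1.38, 0.72, 0.36
R0 = Σ lx·mx = 8.333 → 8.333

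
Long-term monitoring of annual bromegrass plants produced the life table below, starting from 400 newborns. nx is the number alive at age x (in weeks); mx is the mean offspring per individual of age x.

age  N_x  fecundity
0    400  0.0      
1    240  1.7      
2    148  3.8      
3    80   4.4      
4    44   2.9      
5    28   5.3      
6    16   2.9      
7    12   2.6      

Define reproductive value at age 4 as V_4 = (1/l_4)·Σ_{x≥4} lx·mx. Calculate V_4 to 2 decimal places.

8.04

lx = nx/n0 = nx/400: 1, 0.6, 0.37, 0.2, 0.11, 0.07, 0.04, 0.03
lx·mx for x ≥ 4: 0.319, 0.371, 0.116, 0.078 → sum = 0.884
V_4 = 0.884 / l_4 = 0.884 / 0.11 = 8.036364… → 8.04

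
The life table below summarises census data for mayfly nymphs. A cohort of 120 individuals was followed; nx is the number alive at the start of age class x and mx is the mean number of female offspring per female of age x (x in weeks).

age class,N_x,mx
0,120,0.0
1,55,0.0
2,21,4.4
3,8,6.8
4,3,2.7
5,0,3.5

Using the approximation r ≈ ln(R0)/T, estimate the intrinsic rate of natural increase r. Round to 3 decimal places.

0.104

lx = nx/n0 = nx/120: 1, 0.45833…, 0.175, 0.06667…, 0.025, 0
R0 = Σ lx·mx = 0 + 0 + 0.77 + 0.45333… + 0.0675 + 0 = 1.290833…
Σ x·lx·mx = 3.17…; T = 3.17…/1.290833… = 2.45578…
r ≈ ln(R0)/T = ln(1.290833…)/2.45578… = 0.10395… → 0.104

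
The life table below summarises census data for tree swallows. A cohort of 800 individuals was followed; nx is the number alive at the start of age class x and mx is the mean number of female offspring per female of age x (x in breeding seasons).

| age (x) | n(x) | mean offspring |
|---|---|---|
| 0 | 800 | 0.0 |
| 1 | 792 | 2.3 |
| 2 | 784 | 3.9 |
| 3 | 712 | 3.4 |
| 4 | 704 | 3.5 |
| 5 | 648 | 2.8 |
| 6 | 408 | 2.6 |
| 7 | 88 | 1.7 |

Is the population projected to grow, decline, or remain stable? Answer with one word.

growing

lx = nx/n0 = nx/800: 1, 0.99, 0.98, 0.89, 0.88, 0.81, 0.51, 0.11
R0 = Σ lx·mx = 0 + 2.277 + 3.822 + 3.026 + 3.08 + 2.268 + 1.326 + 0.187 = 15.986
R0 > 1, so the population is growing.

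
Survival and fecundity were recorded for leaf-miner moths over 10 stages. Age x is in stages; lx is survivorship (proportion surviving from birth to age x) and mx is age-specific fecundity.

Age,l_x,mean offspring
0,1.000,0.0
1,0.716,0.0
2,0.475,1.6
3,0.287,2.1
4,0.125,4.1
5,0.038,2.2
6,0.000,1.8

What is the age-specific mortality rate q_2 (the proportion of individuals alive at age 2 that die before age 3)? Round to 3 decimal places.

q_2 = (l_2 − l_3) / l_2 = (0.475 − 0.287) / 0.475
     = 0.188 / 0.475 = 0.395789… → 0.396

0.396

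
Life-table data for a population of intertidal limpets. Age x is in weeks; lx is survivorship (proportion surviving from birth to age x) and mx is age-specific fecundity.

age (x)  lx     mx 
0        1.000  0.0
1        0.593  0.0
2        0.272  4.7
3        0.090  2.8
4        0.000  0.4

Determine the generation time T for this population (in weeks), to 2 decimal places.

2.16

lx·mx: 0, 0, 1.2784, 0.252, 0 → R0 = 1.5304
x·lx·mx: 0, 0, 2.5568, 0.756, 0 → Σ = 3.3128
T = 3.3128 / 1.5304 = 2.164663… → 2.16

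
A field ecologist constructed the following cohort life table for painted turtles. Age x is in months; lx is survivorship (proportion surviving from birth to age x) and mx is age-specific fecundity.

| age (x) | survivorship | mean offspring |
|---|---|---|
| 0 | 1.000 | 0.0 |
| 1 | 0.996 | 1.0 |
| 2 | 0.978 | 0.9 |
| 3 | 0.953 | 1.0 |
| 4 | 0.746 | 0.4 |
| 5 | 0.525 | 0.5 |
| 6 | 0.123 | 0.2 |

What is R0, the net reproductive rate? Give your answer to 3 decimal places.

lx·mx by age: 0, 0.996, 0.8802, 0.953, 0.2984, 0.2625, 0.0246
R0 = Σ lx·mx = 3.4147 → 3.415

3.415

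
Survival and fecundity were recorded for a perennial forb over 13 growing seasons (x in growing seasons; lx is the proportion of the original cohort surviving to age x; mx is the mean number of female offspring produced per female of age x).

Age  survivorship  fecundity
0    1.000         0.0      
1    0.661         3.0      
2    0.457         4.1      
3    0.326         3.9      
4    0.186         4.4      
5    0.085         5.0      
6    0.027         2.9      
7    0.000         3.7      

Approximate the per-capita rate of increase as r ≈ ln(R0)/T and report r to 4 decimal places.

0.7800

R0 = Σ lx·mx = 0 + 1.983 + 1.8737 + 1.2714 + 0.8184 + 0.425 + 0.0783 + 0 = 6.4498
Σ x·lx·mx = 15.413; T = 15.413/6.4498 = 2.38969…
r ≈ ln(R0)/T = ln(6.4498)/2.38969… = 0.780039… → 0.7800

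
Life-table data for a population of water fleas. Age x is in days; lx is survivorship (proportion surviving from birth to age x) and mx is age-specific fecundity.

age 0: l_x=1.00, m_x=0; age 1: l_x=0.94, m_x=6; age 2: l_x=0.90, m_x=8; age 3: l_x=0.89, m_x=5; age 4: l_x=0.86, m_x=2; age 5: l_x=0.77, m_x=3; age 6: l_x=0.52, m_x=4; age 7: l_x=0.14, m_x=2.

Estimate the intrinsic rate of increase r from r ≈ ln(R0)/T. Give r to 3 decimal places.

R0 = Σ lx·mx = 0 + 5.64 + 7.2 + 4.45 + 1.72 + 2.31 + 2.08 + 0.28 = 23.68
Σ x·lx·mx = 66.26; T = 66.26/23.68 = 2.79814…
r ≈ ln(R0)/T = ln(23.68)/2.79814… = 1.13098… → 1.131

1.131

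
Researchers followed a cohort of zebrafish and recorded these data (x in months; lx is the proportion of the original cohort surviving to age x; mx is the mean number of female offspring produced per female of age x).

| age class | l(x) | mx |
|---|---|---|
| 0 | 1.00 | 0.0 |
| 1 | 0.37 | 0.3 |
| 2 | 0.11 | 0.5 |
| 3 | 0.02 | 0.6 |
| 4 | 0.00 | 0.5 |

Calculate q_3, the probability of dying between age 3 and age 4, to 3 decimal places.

1.000

q_3 = (l_3 − l_4) / l_3 = (0.02 − 0) / 0.02
     = 0.02 / 0.02 = 1 → 1.000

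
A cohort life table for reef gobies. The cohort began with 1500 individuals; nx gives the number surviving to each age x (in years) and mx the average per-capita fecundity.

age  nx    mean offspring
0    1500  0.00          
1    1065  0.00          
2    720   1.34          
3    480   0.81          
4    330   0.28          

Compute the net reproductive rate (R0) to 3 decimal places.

0.964

lx = nx/n0 = nx/1500: 1, 0.71, 0.48, 0.32, 0.22
lx·mx by age: 0, 0, 0.6432, 0.2592, 0.0616
R0 = Σ lx·mx = 0.964 → 0.964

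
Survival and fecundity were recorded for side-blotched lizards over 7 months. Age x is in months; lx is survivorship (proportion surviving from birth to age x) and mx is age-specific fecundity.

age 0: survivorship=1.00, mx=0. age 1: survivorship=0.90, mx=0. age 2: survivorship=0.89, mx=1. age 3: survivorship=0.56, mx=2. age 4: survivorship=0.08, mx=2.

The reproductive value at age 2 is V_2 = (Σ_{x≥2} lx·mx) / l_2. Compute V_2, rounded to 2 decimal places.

2.44

lx·mx for x ≥ 2: 0.89, 1.12, 0.16 → sum = 2.17
V_2 = 2.17 / l_2 = 2.17 / 0.89 = 2.438202… → 2.44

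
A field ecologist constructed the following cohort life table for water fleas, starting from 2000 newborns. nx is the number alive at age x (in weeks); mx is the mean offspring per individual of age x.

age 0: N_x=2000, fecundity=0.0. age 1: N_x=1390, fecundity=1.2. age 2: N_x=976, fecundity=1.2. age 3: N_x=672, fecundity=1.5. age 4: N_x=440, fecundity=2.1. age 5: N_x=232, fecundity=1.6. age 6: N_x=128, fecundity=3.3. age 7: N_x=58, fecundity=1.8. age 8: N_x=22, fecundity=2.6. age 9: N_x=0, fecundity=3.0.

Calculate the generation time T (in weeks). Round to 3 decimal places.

lx = nx/n0 = nx/2000: 1, 0.695, 0.488, 0.336, 0.22, 0.116, 0.064, 0.029, 0.011, 0
lx·mx: 0, 0.834, 0.5856, 0.504, 0.462, 0.1856, 0.2112, 0.0522, 0.0286, 0 → R0 = 2.8632
x·lx·mx: 0, 0.834, 1.1712, 1.512, 1.848, 0.928, 1.2672, 0.3654, 0.2288, 0 → Σ = 8.1546
T = 8.1546 / 2.8632 = 2.848072… → 2.848

2.848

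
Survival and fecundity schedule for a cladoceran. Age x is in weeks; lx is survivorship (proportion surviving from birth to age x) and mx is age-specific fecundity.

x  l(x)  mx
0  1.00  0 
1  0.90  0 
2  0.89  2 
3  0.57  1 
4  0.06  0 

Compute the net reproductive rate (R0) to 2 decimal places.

2.35

lx·mx by age: 0, 0, 1.78, 0.57, 0
R0 = Σ lx·mx = 2.35 → 2.35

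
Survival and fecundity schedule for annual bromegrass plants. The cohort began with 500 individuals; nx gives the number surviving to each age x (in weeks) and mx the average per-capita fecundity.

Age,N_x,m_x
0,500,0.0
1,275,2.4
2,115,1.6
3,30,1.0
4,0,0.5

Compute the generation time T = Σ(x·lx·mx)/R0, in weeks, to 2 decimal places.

1.28

lx = nx/n0 = nx/500: 1, 0.55, 0.23, 0.06, 0
lx·mx: 0, 1.32, 0.368, 0.06, 0 → R0 = 1.748
x·lx·mx: 0, 1.32, 0.736, 0.18, 0 → Σ = 2.236
T = 2.236 / 1.748 = 1.279176… → 1.28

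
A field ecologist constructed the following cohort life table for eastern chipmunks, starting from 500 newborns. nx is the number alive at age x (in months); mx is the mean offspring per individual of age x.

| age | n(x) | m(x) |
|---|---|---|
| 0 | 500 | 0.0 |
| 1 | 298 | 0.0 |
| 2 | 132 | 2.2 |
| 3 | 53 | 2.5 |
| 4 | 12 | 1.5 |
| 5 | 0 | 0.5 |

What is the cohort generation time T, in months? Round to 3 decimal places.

2.382

lx = nx/n0 = nx/500: 1, 0.596, 0.264, 0.106, 0.024, 0
lx·mx: 0, 0, 0.5808, 0.265, 0.036, 0 → R0 = 0.8818
x·lx·mx: 0, 0, 1.1616, 0.795, 0.144, 0 → Σ = 2.1006
T = 2.1006 / 0.8818 = 2.382173… → 2.382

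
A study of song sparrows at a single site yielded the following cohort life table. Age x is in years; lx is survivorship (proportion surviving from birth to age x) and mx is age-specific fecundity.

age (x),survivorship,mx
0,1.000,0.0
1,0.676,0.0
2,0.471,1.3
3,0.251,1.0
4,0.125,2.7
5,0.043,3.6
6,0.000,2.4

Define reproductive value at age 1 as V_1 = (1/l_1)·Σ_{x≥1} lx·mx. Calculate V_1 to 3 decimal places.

lx·mx for x ≥ 1: 0, 0.6123, 0.251, 0.3375, 0.1548, 0 → sum = 1.3556
V_1 = 1.3556 / l_1 = 1.3556 / 0.676 = 2.005325… → 2.005

2.005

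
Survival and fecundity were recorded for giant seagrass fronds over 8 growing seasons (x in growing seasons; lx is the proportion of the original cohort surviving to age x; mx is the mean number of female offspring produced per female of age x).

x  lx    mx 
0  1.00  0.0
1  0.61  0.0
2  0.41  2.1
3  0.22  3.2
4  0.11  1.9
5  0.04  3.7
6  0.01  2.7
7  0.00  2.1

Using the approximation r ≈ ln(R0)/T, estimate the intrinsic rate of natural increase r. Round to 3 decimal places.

0.233

R0 = Σ lx·mx = 0 + 0 + 0.861 + 0.704 + 0.209 + 0.148 + 0.027 + 0 = 1.949
Σ x·lx·mx = 5.572; T = 5.572/1.949 = 2.8589…
r ≈ ln(R0)/T = ln(1.949)/2.8589… = 0.23342… → 0.233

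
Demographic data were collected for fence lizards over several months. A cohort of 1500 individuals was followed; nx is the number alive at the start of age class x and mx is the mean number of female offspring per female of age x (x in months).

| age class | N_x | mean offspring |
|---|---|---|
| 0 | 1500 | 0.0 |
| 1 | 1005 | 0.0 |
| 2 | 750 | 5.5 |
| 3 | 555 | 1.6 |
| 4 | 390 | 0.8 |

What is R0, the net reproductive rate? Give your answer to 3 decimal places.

lx = nx/n0 = nx/1500: 1, 0.67, 0.5, 0.37, 0.26
lx·mx by age: 0, 0, 2.75, 0.592, 0.208
R0 = Σ lx·mx = 3.55 → 3.550

3.550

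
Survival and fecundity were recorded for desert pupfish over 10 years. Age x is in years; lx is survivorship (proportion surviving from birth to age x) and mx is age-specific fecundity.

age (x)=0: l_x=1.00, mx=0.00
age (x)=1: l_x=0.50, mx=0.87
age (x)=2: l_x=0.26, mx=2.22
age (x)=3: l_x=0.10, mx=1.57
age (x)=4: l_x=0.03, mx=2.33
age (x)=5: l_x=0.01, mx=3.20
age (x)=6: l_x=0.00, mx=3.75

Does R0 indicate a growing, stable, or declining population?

R0 = Σ lx·mx = 0 + 0.435 + 0.5772 + 0.157 + 0.0699 + 0.032 + 0 = 1.2711
R0 > 1, so the population is growing.

growing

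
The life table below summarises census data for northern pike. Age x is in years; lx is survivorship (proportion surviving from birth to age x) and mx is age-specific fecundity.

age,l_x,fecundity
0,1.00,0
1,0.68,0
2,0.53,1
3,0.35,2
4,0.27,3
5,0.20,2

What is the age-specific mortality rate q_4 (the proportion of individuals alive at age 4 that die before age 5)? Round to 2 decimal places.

0.26

q_4 = (l_4 − l_5) / l_4 = (0.27 − 0.2) / 0.27
     = 0.07 / 0.27 = 0.259259… → 0.26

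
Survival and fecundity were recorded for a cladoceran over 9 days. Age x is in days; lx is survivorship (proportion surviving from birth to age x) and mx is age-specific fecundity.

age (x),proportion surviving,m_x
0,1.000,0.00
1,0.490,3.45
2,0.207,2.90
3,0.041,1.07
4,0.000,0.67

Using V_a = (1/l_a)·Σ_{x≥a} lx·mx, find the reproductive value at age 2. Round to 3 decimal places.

lx·mx for x ≥ 2: 0.6003, 0.04387, 0 → sum = 0.64417
V_2 = 0.64417 / l_2 = 0.64417 / 0.207 = 3.111932… → 3.112

3.112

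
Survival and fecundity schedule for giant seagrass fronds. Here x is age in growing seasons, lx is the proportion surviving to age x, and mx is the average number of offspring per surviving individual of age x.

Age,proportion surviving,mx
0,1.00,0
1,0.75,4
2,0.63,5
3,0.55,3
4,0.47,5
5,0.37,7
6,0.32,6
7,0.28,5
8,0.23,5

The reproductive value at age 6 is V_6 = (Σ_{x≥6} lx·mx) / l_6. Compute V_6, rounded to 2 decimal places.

lx·mx for x ≥ 6: 1.92, 1.4, 1.15 → sum = 4.47
V_6 = 4.47 / l_6 = 4.47 / 0.32 = 13.96875 → 13.97

13.97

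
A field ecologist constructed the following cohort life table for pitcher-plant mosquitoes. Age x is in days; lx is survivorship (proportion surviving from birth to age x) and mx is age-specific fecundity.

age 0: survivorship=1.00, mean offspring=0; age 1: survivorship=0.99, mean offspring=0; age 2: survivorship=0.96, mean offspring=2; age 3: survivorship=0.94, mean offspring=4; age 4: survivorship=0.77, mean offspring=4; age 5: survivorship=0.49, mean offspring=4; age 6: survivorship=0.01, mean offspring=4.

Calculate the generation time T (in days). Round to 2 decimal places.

3.48

lx·mx: 0, 0, 1.92, 3.76, 3.08, 1.96, 0.04 → R0 = 10.76
x·lx·mx: 0, 0, 3.84, 11.28, 12.32, 9.8, 0.24 → Σ = 37.48
T = 37.48 / 10.76 = 3.483271… → 3.48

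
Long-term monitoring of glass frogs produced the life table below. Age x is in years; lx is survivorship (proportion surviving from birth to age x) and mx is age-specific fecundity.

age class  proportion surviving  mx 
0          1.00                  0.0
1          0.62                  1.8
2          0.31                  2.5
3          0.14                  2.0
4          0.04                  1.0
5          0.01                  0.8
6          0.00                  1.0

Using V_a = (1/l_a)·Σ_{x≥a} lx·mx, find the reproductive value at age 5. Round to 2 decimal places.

0.80

lx·mx for x ≥ 5: 0.008, 0 → sum = 0.008
V_5 = 0.008 / l_5 = 0.008 / 0.01 = 0.8 → 0.80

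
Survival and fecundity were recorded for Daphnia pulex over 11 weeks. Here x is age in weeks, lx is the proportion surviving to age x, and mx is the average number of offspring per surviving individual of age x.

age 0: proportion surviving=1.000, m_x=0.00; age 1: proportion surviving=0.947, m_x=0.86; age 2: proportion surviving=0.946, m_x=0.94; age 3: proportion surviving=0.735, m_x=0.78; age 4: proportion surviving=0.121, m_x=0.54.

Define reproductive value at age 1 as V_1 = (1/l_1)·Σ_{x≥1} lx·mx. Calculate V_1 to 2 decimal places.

2.47

lx·mx for x ≥ 1: 0.81442, 0.88924, 0.5733, 0.06534 → sum = 2.3423
V_1 = 2.3423 / l_1 = 2.3423 / 0.947 = 2.47339… → 2.47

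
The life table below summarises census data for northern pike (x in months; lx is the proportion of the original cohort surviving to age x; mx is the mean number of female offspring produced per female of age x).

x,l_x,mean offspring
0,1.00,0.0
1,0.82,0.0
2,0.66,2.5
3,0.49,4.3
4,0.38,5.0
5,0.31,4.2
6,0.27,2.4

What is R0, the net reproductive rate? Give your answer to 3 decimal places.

lx·mx by age: 0, 0, 1.65, 2.107, 1.9, 1.302, 0.648
R0 = Σ lx·mx = 7.607 → 7.607

7.607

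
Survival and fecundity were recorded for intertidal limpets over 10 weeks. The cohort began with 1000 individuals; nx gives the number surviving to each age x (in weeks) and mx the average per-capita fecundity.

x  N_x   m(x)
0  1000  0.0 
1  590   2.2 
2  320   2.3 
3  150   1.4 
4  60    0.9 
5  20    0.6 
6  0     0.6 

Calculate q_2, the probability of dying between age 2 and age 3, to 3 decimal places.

0.531

lx = nx/n0 = nx/1000: 1, 0.59, 0.32, 0.15, 0.06, 0.02, 0
q_2 = (l_2 − l_3) / l_2 = (0.32 − 0.15) / 0.32
     = 0.17 / 0.32 = 0.53125 → 0.531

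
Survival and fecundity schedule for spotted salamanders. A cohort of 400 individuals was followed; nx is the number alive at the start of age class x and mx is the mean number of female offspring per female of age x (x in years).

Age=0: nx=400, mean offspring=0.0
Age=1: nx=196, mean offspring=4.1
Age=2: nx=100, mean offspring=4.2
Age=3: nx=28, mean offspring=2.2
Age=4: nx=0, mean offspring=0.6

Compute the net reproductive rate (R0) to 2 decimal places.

lx = nx/n0 = nx/400: 1, 0.49, 0.25, 0.07, 0
lx·mx by age: 0, 2.009, 1.05, 0.154, 0
R0 = Σ lx·mx = 3.213 → 3.21

3.21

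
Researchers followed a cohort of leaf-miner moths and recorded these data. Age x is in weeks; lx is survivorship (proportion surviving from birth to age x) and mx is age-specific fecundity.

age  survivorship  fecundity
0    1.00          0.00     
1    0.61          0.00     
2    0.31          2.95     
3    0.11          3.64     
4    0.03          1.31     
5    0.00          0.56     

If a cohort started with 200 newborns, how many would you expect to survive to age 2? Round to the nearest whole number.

Expected survivors = N0 · l_2 = 200 × 0.31 = 62 → 62

62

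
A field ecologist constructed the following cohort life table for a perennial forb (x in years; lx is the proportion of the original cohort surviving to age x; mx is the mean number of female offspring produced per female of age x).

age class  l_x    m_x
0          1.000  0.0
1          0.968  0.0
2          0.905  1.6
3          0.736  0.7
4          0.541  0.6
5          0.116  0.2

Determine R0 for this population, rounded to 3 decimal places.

lx·mx by age: 0, 0, 1.448, 0.5152, 0.3246, 0.0232
R0 = Σ lx·mx = 2.311 → 2.311

2.311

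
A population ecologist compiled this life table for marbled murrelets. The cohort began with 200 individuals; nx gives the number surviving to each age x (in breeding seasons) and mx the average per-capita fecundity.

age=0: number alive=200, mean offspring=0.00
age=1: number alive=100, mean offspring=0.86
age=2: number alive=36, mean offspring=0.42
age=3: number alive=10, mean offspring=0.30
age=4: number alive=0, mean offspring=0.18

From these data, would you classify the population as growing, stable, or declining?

declining

lx = nx/n0 = nx/200: 1, 0.5, 0.18, 0.05, 0
R0 = Σ lx·mx = 0 + 0.43 + 0.0756 + 0.015 + 0 = 0.5206
R0 < 1, so the population is declining.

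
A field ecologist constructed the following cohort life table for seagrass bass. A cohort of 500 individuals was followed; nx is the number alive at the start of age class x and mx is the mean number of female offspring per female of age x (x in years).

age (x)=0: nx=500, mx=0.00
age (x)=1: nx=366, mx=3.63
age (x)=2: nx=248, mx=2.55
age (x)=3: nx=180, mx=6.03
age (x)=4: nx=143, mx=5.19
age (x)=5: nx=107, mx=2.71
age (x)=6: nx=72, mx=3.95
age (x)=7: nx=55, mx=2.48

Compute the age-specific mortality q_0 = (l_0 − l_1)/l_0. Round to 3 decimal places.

0.268

lx = nx/n0 = nx/500: 1, 0.732, 0.496, 0.36, 0.286, 0.214, 0.144, 0.11
q_0 = (l_0 − l_1) / l_0 = (1 − 0.732) / 1
     = 0.268 / 1 = 0.268 → 0.268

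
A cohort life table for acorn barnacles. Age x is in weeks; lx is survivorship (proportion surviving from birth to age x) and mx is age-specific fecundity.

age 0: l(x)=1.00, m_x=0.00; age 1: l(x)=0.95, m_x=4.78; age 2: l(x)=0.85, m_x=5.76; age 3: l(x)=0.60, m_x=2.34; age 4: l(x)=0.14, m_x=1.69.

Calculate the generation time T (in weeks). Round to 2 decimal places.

1.76

lx·mx: 0, 4.541, 4.896, 1.404, 0.2366 → R0 = 11.0776
x·lx·mx: 0, 4.541, 9.792, 4.212, 0.9464 → Σ = 19.4914
T = 19.4914 / 11.0776 = 1.759533… → 1.76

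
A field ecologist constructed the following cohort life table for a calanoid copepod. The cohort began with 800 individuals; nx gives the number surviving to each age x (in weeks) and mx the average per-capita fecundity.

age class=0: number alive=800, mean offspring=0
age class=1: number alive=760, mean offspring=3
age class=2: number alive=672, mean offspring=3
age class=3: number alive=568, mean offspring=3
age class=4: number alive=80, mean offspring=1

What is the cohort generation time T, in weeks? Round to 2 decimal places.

1.93

lx = nx/n0 = nx/800: 1, 0.95, 0.84, 0.71, 0.1
lx·mx: 0, 2.85, 2.52, 2.13, 0.1 → R0 = 7.6
x·lx·mx: 0, 2.85, 5.04, 6.39, 0.4 → Σ = 14.68
T = 14.68 / 7.6 = 1.931579… → 1.93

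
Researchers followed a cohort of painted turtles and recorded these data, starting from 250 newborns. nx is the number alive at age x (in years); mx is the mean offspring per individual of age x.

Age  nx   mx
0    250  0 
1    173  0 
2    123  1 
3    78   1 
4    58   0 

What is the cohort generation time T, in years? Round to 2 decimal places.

lx = nx/n0 = nx/250: 1, 0.692, 0.492, 0.312, 0.232
lx·mx: 0, 0, 0.492, 0.312, 0 → R0 = 0.804
x·lx·mx: 0, 0, 0.984, 0.936, 0 → Σ = 1.92
T = 1.92 / 0.804 = 2.38806… → 2.39

2.39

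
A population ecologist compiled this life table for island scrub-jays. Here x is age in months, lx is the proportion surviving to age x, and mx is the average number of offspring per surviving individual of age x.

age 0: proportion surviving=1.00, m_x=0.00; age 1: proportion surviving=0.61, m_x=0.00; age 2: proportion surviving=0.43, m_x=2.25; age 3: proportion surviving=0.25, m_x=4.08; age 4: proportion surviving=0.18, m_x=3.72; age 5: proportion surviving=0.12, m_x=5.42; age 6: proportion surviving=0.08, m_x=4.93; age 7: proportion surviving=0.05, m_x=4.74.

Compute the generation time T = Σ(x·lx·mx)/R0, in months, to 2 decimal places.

3.80

lx·mx: 0, 0, 0.9675, 1.02, 0.6696, 0.6504, 0.3944, 0.237 → R0 = 3.9389
x·lx·mx: 0, 0, 1.935, 3.06, 2.6784, 3.252, 2.3664, 1.659 → Σ = 14.9508
T = 14.9508 / 3.9389 = 3.795679… → 3.80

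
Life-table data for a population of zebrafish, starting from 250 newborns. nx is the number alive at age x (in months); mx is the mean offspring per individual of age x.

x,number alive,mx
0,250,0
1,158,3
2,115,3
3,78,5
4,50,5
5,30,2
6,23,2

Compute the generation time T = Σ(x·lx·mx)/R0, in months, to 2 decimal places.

2.50

lx = nx/n0 = nx/250: 1, 0.632, 0.46, 0.312, 0.2, 0.12, 0.092
lx·mx: 0, 1.896, 1.38, 1.56, 1, 0.24, 0.184 → R0 = 6.26
x·lx·mx: 0, 1.896, 2.76, 4.68, 4, 1.2, 1.104 → Σ = 15.64
T = 15.64 / 6.26 = 2.498403… → 2.50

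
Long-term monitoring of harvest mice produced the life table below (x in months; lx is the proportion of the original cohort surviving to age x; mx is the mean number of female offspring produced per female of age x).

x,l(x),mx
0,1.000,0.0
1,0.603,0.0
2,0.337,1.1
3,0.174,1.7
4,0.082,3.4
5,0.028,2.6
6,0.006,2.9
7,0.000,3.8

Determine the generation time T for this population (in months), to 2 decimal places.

lx·mx: 0, 0, 0.3707, 0.2958, 0.2788, 0.0728, 0.0174, 0 → R0 = 1.0355
x·lx·mx: 0, 0, 0.7414, 0.8874, 1.1152, 0.364, 0.1044, 0 → Σ = 3.2124
T = 3.2124 / 1.0355 = 3.102269… → 3.10

3.10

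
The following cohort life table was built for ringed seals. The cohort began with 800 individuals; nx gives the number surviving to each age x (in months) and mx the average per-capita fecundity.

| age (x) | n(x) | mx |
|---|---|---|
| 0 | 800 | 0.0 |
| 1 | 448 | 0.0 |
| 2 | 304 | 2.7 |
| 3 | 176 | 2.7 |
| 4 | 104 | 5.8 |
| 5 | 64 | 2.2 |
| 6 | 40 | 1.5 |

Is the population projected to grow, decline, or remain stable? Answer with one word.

lx = nx/n0 = nx/800: 1, 0.56, 0.38, 0.22, 0.13, 0.08, 0.05
R0 = Σ lx·mx = 0 + 0 + 1.026 + 0.594 + 0.754 + 0.176 + 0.075 = 2.625
R0 > 1, so the population is growing.

growing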